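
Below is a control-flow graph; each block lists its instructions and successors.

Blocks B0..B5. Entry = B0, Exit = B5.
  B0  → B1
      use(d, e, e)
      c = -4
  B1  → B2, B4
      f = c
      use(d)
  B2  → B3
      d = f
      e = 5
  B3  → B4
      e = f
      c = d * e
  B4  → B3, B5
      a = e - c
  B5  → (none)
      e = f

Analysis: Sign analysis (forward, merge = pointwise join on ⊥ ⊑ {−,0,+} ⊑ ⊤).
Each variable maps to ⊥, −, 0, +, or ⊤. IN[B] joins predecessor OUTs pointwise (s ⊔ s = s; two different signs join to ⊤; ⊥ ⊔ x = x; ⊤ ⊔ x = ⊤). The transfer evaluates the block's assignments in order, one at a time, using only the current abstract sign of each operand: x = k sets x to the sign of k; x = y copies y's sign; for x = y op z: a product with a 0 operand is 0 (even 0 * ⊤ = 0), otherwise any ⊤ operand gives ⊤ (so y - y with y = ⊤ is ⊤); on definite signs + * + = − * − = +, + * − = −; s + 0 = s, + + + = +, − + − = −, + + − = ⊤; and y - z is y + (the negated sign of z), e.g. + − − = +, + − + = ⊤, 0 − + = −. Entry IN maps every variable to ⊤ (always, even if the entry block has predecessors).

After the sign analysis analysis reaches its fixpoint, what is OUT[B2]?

Converged values:
  B0: | IN=(all ⊤) | OUT={c:-; rest ⊤}
  B1: | IN={c:-; rest ⊤} | OUT={c:-, f:-; rest ⊤}
  B2: | IN={c:-, f:-; rest ⊤} | OUT={c:-, d:-, e:+, f:-; rest ⊤}
  B3: | IN={f:-; rest ⊤} | OUT={e:-, f:-; rest ⊤}
  B4: | IN={f:-; rest ⊤} | OUT={f:-; rest ⊤}
  B5: | IN={f:-; rest ⊤} | OUT={e:-, f:-; rest ⊤}

Merge at B2: IN[B2] = OUT[B1] = {a: ⊤, b: ⊤, c: -, d: ⊤, e: ⊤, f: -}
Applying B2's transfer function to that IN value gives OUT[B2] (row B2 above).

Answer: {a: ⊤, b: ⊤, c: -, d: -, e: +, f: -}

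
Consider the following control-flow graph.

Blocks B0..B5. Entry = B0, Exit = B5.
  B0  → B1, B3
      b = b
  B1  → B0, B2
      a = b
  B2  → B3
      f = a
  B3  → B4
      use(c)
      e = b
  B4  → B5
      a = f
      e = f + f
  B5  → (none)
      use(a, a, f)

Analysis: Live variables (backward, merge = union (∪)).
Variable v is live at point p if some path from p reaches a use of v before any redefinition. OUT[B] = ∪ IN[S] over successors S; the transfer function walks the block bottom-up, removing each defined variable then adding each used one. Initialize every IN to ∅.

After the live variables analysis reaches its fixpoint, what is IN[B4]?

Fixpoint table:
  B0: | IN={b, c, f} | OUT={b, c, f}
  B1: | IN={b, c, f} | OUT={a, b, c, f}
  B2: | IN={a, b, c} | OUT={b, c, f}
  B3: | IN={b, c, f} | OUT={f}
  B4: | IN={f} | OUT={a, f}
  B5: | IN={a, f} | OUT={}

Merge at B4: OUT[B4] = IN[B5] = {a, f}
Applying B4's transfer function to that OUT value gives IN[B4] (row B4 above).

Answer: {f}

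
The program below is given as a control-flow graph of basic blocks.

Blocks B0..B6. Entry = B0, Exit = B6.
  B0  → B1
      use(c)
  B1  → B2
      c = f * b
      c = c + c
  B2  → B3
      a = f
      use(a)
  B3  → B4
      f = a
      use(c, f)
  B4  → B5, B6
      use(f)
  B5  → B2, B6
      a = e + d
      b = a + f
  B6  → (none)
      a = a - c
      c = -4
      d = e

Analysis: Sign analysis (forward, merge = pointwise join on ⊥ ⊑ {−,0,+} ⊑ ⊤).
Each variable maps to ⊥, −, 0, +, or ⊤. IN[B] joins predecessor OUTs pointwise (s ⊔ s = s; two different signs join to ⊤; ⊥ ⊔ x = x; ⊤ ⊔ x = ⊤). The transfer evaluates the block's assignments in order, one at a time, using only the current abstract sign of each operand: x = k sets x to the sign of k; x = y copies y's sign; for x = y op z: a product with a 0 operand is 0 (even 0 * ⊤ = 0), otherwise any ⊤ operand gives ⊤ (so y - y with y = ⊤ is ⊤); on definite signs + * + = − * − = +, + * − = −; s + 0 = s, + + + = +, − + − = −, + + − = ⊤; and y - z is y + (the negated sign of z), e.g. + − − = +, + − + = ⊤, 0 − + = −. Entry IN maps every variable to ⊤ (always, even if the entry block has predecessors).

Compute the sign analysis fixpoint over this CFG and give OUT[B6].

Converged values:
  B0: | IN=(all ⊤) | OUT=(all ⊤)
  B1: | IN=(all ⊤) | OUT=(all ⊤)
  B2: | IN=(all ⊤) | OUT=(all ⊤)
  B3: | IN=(all ⊤) | OUT=(all ⊤)
  B4: | IN=(all ⊤) | OUT=(all ⊤)
  B5: | IN=(all ⊤) | OUT=(all ⊤)
  B6: | IN=(all ⊤) | OUT={c:-; rest ⊤}

Merge at B6: IN[B6] = OUT[B4] ⊔ OUT[B5] = {a: ⊤, b: ⊤, c: ⊤, d: ⊤, e: ⊤, f: ⊤}
Applying B6's transfer function to that IN value gives OUT[B6] (row B6 above).

Answer: {a: ⊤, b: ⊤, c: -, d: ⊤, e: ⊤, f: ⊤}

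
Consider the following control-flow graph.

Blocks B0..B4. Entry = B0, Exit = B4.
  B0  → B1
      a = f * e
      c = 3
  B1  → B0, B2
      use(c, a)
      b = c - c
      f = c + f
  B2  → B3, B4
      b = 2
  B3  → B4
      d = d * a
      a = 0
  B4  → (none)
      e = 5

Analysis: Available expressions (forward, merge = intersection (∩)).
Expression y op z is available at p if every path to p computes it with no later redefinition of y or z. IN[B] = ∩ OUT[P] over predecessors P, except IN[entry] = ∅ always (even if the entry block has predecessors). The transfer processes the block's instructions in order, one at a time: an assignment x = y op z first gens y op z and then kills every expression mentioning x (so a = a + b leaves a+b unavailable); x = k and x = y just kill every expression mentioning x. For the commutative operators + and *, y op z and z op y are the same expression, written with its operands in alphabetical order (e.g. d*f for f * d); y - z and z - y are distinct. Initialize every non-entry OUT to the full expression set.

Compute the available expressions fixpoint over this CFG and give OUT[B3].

Answer: {c-c}

Derivation:
Converged values:
  B0:  IN={}  OUT={e*f}
  B1:  IN={e*f}  OUT={c-c}
  B2:  IN={c-c}  OUT={c-c}
  B3:  IN={c-c}  OUT={c-c}
  B4:  IN={c-c}  OUT={c-c}

Merge at B3: IN[B3] = OUT[B2] = {c-c}
Applying B3's transfer function to that IN value gives OUT[B3] (row B3 above).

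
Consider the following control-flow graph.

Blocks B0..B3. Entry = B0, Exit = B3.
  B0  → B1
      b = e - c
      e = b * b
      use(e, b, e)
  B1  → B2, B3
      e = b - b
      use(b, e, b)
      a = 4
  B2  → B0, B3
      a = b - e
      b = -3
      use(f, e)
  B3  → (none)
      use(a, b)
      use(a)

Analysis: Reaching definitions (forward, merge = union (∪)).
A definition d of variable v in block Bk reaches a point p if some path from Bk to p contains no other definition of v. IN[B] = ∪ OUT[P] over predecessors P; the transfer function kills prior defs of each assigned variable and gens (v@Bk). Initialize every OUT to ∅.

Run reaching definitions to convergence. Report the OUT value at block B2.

Answer: {a@B2, b@B2, e@B1}

Trace:
Fixpoint table:
  B0:  IN={a@B2, b@B2, e@B1}  OUT={a@B2, b@B0, e@B0}
  B1:  IN={a@B2, b@B0, e@B0}  OUT={a@B1, b@B0, e@B1}
  B2:  IN={a@B1, b@B0, e@B1}  OUT={a@B2, b@B2, e@B1}
  B3:  IN={a@B1, a@B2, b@B0, b@B2, e@B1}  OUT={a@B1, a@B2, b@B0, b@B2, e@B1}

Merge at B2: IN[B2] = OUT[B1] = {a@B1, b@B0, e@B1}
Applying B2's transfer function to that IN value gives OUT[B2] (row B2 above).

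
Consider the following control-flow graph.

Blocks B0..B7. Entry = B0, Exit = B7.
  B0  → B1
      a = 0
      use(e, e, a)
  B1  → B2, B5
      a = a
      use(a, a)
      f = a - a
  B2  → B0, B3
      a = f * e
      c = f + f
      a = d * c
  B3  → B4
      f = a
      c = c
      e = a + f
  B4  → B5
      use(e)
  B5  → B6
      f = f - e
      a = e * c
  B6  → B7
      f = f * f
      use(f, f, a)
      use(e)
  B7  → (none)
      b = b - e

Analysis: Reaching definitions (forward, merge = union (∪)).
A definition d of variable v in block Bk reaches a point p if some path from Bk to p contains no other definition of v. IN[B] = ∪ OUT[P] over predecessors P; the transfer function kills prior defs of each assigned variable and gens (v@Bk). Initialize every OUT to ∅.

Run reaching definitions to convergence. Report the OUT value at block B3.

Answer: {a@B2, c@B3, e@B3, f@B3}

Working:
Converged values:
  B0: | IN={a@B2, c@B2, f@B1} | OUT={a@B0, c@B2, f@B1}
  B1: | IN={a@B0, c@B2, f@B1} | OUT={a@B1, c@B2, f@B1}
  B2: | IN={a@B1, c@B2, f@B1} | OUT={a@B2, c@B2, f@B1}
  B3: | IN={a@B2, c@B2, f@B1} | OUT={a@B2, c@B3, e@B3, f@B3}
  B4: | IN={a@B2, c@B3, e@B3, f@B3} | OUT={a@B2, c@B3, e@B3, f@B3}
  B5: | IN={a@B1, a@B2, c@B2, c@B3, e@B3, f@B1, f@B3} | OUT={a@B5, c@B2, c@B3, e@B3, f@B5}
  B6: | IN={a@B5, c@B2, c@B3, e@B3, f@B5} | OUT={a@B5, c@B2, c@B3, e@B3, f@B6}
  B7: | IN={a@B5, c@B2, c@B3, e@B3, f@B6} | OUT={a@B5, b@B7, c@B2, c@B3, e@B3, f@B6}

Merge at B3: IN[B3] = OUT[B2] = {a@B2, c@B2, f@B1}
Applying B3's transfer function to that IN value gives OUT[B3] (row B3 above).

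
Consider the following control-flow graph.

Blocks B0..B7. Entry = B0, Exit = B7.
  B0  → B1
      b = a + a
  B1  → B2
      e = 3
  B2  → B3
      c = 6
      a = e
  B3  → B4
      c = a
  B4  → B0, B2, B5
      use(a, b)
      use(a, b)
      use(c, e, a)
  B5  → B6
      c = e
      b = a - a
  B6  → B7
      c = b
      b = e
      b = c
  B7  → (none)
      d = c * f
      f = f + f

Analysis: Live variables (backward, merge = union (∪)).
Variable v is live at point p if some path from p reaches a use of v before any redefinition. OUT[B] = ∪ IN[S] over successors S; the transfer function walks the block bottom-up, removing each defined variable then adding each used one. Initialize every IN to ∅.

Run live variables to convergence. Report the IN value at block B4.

Answer: {a, b, c, e, f}

Derivation:
Converged values:
  B0:   IN={a, f}   OUT={b, f}
  B1:   IN={b, f}   OUT={b, e, f}
  B2:   IN={b, e, f}   OUT={a, b, e, f}
  B3:   IN={a, b, e, f}   OUT={a, b, c, e, f}
  B4:   IN={a, b, c, e, f}   OUT={a, b, e, f}
  B5:   IN={a, e, f}   OUT={b, e, f}
  B6:   IN={b, e, f}   OUT={c, f}
  B7:   IN={c, f}   OUT={}

Merge at B4: OUT[B4] = IN[B0] ⊔ IN[B2] ⊔ IN[B5] = {a, b, e, f}
Applying B4's transfer function to that OUT value gives IN[B4] (row B4 above).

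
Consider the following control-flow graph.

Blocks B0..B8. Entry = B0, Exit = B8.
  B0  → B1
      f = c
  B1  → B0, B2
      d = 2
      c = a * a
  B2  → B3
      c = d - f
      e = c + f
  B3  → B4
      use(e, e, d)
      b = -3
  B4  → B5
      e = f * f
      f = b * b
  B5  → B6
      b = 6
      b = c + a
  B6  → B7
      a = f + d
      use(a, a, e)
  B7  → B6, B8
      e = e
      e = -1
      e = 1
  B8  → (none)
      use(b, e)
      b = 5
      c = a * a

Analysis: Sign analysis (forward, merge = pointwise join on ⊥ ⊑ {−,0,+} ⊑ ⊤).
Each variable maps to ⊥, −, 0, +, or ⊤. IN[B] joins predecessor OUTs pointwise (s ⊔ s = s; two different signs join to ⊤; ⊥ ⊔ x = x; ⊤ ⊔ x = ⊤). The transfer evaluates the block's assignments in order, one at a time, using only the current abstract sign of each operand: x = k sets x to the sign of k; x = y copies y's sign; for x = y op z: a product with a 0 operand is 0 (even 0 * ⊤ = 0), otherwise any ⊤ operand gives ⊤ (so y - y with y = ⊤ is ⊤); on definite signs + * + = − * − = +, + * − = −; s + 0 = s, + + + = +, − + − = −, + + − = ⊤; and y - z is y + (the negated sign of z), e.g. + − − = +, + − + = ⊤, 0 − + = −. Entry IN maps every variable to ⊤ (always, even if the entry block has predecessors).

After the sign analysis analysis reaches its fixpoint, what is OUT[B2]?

Answer: {a: ⊤, b: ⊤, c: ⊤, d: +, e: ⊤, f: ⊤}

Working:
Converged values:
  B0:   IN=(all ⊤)   OUT=(all ⊤)
  B1:   IN=(all ⊤)   OUT={d:+; rest ⊤}
  B2:   IN={d:+; rest ⊤}   OUT={d:+; rest ⊤}
  B3:   IN={d:+; rest ⊤}   OUT={b:-, d:+; rest ⊤}
  B4:   IN={b:-, d:+; rest ⊤}   OUT={b:-, d:+, f:+; rest ⊤}
  B5:   IN={b:-, d:+, f:+; rest ⊤}   OUT={d:+, f:+; rest ⊤}
  B6:   IN={d:+, f:+; rest ⊤}   OUT={a:+, d:+, f:+; rest ⊤}
  B7:   IN={a:+, d:+, f:+; rest ⊤}   OUT={a:+, d:+, e:+, f:+; rest ⊤}
  B8:   IN={a:+, d:+, e:+, f:+; rest ⊤}   OUT={a:+, b:+, c:+, d:+, e:+, f:+; rest ⊤}

Merge at B2: IN[B2] = OUT[B1] = {a: ⊤, b: ⊤, c: ⊤, d: +, e: ⊤, f: ⊤}
Applying B2's transfer function to that IN value gives OUT[B2] (row B2 above).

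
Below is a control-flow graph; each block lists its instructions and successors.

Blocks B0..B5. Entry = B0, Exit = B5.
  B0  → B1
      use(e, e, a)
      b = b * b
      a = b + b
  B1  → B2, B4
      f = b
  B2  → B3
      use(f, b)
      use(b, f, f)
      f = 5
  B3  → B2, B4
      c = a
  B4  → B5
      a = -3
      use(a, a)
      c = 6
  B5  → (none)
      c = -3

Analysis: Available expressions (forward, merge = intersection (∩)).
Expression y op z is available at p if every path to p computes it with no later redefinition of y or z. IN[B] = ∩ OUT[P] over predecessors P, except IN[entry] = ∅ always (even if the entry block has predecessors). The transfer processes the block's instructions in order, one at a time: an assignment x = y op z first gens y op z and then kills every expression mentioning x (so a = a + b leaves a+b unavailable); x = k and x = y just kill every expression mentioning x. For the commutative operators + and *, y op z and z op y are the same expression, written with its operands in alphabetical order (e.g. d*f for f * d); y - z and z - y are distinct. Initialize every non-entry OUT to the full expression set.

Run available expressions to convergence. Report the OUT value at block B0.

Converged values:
  B0:  IN={}  OUT={b+b}
  B1:  IN={b+b}  OUT={b+b}
  B2:  IN={b+b}  OUT={b+b}
  B3:  IN={b+b}  OUT={b+b}
  B4:  IN={b+b}  OUT={b+b}
  B5:  IN={b+b}  OUT={b+b}

B0 is the boundary node: IN[B0] = {}
Applying B0's transfer function to that IN value gives OUT[B0] (row B0 above).

Answer: {b+b}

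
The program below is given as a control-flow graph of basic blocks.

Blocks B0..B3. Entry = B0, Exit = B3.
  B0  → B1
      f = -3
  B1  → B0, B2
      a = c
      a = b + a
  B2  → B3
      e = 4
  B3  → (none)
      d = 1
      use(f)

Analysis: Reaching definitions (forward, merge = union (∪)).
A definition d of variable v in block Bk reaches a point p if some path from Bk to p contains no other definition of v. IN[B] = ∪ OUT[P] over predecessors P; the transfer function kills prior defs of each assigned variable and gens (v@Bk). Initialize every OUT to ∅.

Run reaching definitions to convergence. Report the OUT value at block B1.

Answer: {a@B1, f@B0}

Trace:
Fixpoint table:
  B0:  IN={a@B1, f@B0}  OUT={a@B1, f@B0}
  B1:  IN={a@B1, f@B0}  OUT={a@B1, f@B0}
  B2:  IN={a@B1, f@B0}  OUT={a@B1, e@B2, f@B0}
  B3:  IN={a@B1, e@B2, f@B0}  OUT={a@B1, d@B3, e@B2, f@B0}

Merge at B1: IN[B1] = OUT[B0] = {a@B1, f@B0}
Applying B1's transfer function to that IN value gives OUT[B1] (row B1 above).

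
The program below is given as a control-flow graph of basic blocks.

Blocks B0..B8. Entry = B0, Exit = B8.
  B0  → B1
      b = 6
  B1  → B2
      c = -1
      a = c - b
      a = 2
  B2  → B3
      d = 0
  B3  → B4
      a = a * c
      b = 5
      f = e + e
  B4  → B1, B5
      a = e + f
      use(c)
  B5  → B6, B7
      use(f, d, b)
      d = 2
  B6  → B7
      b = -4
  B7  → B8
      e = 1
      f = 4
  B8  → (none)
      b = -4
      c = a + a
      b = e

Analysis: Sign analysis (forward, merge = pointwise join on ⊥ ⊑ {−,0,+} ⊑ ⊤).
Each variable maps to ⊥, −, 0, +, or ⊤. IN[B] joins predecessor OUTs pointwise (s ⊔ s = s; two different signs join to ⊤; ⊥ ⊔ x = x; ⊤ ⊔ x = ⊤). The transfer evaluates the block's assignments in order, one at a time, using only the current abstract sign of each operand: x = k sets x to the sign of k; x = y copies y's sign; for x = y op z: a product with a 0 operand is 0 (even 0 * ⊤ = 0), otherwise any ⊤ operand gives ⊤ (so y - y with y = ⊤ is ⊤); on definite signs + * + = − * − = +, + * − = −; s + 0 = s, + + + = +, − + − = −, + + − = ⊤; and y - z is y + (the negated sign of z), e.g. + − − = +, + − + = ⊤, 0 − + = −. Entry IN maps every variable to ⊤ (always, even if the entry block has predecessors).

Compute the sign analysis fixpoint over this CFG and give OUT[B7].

Per-block solution:
  B0: | IN=(all ⊤) | OUT={b:+; rest ⊤}
  B1: | IN={b:+; rest ⊤} | OUT={a:+, b:+, c:-; rest ⊤}
  B2: | IN={a:+, b:+, c:-; rest ⊤} | OUT={a:+, b:+, c:-, d:0; rest ⊤}
  B3: | IN={a:+, b:+, c:-, d:0; rest ⊤} | OUT={a:-, b:+, c:-, d:0; rest ⊤}
  B4: | IN={a:-, b:+, c:-, d:0; rest ⊤} | OUT={b:+, c:-, d:0; rest ⊤}
  B5: | IN={b:+, c:-, d:0; rest ⊤} | OUT={b:+, c:-, d:+; rest ⊤}
  B6: | IN={b:+, c:-, d:+; rest ⊤} | OUT={b:-, c:-, d:+; rest ⊤}
  B7: | IN={c:-, d:+; rest ⊤} | OUT={c:-, d:+, e:+, f:+; rest ⊤}
  B8: | IN={c:-, d:+, e:+, f:+; rest ⊤} | OUT={b:+, d:+, e:+, f:+; rest ⊤}

Merge at B7: IN[B7] = OUT[B5] ⊔ OUT[B6] = {a: ⊤, b: ⊤, c: -, d: +, e: ⊤, f: ⊤}
Applying B7's transfer function to that IN value gives OUT[B7] (row B7 above).

Answer: {a: ⊤, b: ⊤, c: -, d: +, e: +, f: +}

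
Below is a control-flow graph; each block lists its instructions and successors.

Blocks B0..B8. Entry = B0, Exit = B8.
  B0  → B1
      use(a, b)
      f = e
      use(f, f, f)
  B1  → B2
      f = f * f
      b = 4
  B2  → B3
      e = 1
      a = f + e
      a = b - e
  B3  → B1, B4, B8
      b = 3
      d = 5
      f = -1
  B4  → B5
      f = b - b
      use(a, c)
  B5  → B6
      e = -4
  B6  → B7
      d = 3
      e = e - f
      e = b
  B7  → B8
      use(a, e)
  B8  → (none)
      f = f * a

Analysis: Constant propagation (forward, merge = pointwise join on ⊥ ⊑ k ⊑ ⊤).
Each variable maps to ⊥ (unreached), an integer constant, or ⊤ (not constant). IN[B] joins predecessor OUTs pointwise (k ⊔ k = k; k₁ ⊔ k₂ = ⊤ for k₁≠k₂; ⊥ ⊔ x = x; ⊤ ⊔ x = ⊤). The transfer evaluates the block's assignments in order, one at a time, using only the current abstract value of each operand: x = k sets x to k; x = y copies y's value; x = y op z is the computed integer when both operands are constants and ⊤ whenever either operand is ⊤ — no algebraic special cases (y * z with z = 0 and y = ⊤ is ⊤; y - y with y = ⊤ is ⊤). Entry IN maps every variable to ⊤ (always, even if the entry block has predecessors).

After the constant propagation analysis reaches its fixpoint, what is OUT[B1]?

Per-block solution:
  B0:  IN=(all ⊤)  OUT=(all ⊤)
  B1:  IN=(all ⊤)  OUT={b:4; rest ⊤}
  B2:  IN={b:4; rest ⊤}  OUT={a:3, b:4, e:1; rest ⊤}
  B3:  IN={a:3, b:4, e:1; rest ⊤}  OUT={a:3, b:3, d:5, e:1, f:-1; rest ⊤}
  B4:  IN={a:3, b:3, d:5, e:1, f:-1; rest ⊤}  OUT={a:3, b:3, d:5, e:1, f:0; rest ⊤}
  B5:  IN={a:3, b:3, d:5, e:1, f:0; rest ⊤}  OUT={a:3, b:3, d:5, e:-4, f:0; rest ⊤}
  B6:  IN={a:3, b:3, d:5, e:-4, f:0; rest ⊤}  OUT={a:3, b:3, d:3, e:3, f:0; rest ⊤}
  B7:  IN={a:3, b:3, d:3, e:3, f:0; rest ⊤}  OUT={a:3, b:3, d:3, e:3, f:0; rest ⊤}
  B8:  IN={a:3, b:3; rest ⊤}  OUT={a:3, b:3; rest ⊤}

Merge at B1: IN[B1] = OUT[B0] ⊔ OUT[B3] = {a: ⊤, b: ⊤, c: ⊤, d: ⊤, e: ⊤, f: ⊤}
Applying B1's transfer function to that IN value gives OUT[B1] (row B1 above).

Answer: {a: ⊤, b: 4, c: ⊤, d: ⊤, e: ⊤, f: ⊤}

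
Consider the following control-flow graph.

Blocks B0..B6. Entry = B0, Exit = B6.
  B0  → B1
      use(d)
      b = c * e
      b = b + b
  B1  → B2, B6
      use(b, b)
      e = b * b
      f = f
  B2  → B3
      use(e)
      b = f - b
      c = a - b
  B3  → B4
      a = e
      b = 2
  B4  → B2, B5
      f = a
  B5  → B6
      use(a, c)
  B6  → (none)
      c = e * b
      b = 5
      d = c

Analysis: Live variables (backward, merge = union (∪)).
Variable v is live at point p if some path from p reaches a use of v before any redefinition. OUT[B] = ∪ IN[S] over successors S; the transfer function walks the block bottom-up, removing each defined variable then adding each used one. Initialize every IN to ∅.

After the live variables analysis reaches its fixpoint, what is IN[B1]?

Per-block solution:
  B0: | IN={a, c, d, e, f} | OUT={a, b, f}
  B1: | IN={a, b, f} | OUT={a, b, e, f}
  B2: | IN={a, b, e, f} | OUT={c, e}
  B3: | IN={c, e} | OUT={a, b, c, e}
  B4: | IN={a, b, c, e} | OUT={a, b, c, e, f}
  B5: | IN={a, b, c, e} | OUT={b, e}
  B6: | IN={b, e} | OUT={}

Merge at B1: OUT[B1] = IN[B2] ⊔ IN[B6] = {a, b, e, f}
Applying B1's transfer function to that OUT value gives IN[B1] (row B1 above).

Answer: {a, b, f}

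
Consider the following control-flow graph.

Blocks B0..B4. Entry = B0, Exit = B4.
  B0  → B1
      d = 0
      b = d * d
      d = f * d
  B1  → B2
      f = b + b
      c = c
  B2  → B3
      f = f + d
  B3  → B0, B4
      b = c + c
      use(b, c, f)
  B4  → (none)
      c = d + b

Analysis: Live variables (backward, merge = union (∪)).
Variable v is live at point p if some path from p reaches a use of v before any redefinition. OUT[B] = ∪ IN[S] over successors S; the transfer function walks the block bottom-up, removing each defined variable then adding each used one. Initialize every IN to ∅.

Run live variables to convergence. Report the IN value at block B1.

Answer: {b, c, d}

Derivation:
Fixpoint table:
  B0:  IN={c, f}  OUT={b, c, d}
  B1:  IN={b, c, d}  OUT={c, d, f}
  B2:  IN={c, d, f}  OUT={c, d, f}
  B3:  IN={c, d, f}  OUT={b, c, d, f}
  B4:  IN={b, d}  OUT={}

Merge at B1: OUT[B1] = IN[B2] = {c, d, f}
Applying B1's transfer function to that OUT value gives IN[B1] (row B1 above).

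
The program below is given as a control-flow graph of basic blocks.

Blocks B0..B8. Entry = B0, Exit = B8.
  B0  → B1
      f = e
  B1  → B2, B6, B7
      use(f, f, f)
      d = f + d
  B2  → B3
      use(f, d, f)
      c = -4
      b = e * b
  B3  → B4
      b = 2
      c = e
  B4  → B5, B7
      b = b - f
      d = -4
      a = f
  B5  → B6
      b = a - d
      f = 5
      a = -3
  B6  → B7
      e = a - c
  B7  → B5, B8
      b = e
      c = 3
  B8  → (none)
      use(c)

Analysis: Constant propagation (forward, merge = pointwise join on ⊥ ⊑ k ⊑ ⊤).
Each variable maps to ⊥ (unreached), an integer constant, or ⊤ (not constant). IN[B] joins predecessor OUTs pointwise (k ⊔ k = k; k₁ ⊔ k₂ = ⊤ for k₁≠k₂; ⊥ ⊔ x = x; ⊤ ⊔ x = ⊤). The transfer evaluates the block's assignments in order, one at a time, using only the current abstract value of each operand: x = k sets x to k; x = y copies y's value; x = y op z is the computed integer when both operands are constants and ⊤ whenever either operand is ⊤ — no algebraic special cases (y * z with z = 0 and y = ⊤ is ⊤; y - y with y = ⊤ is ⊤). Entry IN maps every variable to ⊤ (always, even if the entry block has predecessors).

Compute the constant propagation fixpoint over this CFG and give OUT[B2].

Converged values:
  B0:  IN=(all ⊤)  OUT=(all ⊤)
  B1:  IN=(all ⊤)  OUT=(all ⊤)
  B2:  IN=(all ⊤)  OUT={c:-4; rest ⊤}
  B3:  IN={c:-4; rest ⊤}  OUT={b:2; rest ⊤}
  B4:  IN={b:2; rest ⊤}  OUT={d:-4; rest ⊤}
  B5:  IN=(all ⊤)  OUT={a:-3, f:5; rest ⊤}
  B6:  IN=(all ⊤)  OUT=(all ⊤)
  B7:  IN=(all ⊤)  OUT={c:3; rest ⊤}
  B8:  IN={c:3; rest ⊤}  OUT={c:3; rest ⊤}

Merge at B2: IN[B2] = OUT[B1] = {a: ⊤, b: ⊤, c: ⊤, d: ⊤, e: ⊤, f: ⊤}
Applying B2's transfer function to that IN value gives OUT[B2] (row B2 above).

Answer: {a: ⊤, b: ⊤, c: -4, d: ⊤, e: ⊤, f: ⊤}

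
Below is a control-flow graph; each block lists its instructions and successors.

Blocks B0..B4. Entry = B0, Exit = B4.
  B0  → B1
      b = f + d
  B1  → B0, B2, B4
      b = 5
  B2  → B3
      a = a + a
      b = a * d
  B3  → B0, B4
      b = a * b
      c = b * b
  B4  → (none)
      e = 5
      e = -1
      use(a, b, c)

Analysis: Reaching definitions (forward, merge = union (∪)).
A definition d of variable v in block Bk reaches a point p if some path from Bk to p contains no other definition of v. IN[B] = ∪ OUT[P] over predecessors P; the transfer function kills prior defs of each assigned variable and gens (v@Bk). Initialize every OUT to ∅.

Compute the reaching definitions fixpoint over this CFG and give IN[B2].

Answer: {a@B2, b@B1, c@B3}

Derivation:
Fixpoint table:
  B0:   IN={a@B2, b@B1, b@B3, c@B3}   OUT={a@B2, b@B0, c@B3}
  B1:   IN={a@B2, b@B0, c@B3}   OUT={a@B2, b@B1, c@B3}
  B2:   IN={a@B2, b@B1, c@B3}   OUT={a@B2, b@B2, c@B3}
  B3:   IN={a@B2, b@B2, c@B3}   OUT={a@B2, b@B3, c@B3}
  B4:   IN={a@B2, b@B1, b@B3, c@B3}   OUT={a@B2, b@B1, b@B3, c@B3, e@B4}

Merge at B2: IN[B2] = OUT[B1] = {a@B2, b@B1, c@B3}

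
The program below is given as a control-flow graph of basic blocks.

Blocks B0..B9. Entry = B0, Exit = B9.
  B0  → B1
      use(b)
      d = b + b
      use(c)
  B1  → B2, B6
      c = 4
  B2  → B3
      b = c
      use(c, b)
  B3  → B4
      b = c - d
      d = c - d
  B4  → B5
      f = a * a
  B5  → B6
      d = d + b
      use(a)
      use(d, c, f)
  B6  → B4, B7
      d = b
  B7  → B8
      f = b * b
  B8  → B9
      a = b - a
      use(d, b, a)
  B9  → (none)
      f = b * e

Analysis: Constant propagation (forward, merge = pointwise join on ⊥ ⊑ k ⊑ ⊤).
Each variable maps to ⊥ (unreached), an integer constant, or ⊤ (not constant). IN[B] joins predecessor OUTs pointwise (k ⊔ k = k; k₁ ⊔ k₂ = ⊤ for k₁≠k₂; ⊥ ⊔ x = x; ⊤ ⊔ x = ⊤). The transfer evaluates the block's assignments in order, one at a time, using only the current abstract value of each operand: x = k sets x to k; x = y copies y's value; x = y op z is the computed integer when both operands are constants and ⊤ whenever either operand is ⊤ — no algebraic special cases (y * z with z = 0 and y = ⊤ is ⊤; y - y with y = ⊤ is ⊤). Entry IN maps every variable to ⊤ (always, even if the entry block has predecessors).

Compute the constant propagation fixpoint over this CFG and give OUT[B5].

Converged values:
  B0: | IN=(all ⊤) | OUT=(all ⊤)
  B1: | IN=(all ⊤) | OUT={c:4; rest ⊤}
  B2: | IN={c:4; rest ⊤} | OUT={b:4, c:4; rest ⊤}
  B3: | IN={b:4, c:4; rest ⊤} | OUT={c:4; rest ⊤}
  B4: | IN={c:4; rest ⊤} | OUT={c:4; rest ⊤}
  B5: | IN={c:4; rest ⊤} | OUT={c:4; rest ⊤}
  B6: | IN={c:4; rest ⊤} | OUT={c:4; rest ⊤}
  B7: | IN={c:4; rest ⊤} | OUT={c:4; rest ⊤}
  B8: | IN={c:4; rest ⊤} | OUT={c:4; rest ⊤}
  B9: | IN={c:4; rest ⊤} | OUT={c:4; rest ⊤}

Merge at B5: IN[B5] = OUT[B4] = {a: ⊤, b: ⊤, c: 4, d: ⊤, e: ⊤, f: ⊤}
Applying B5's transfer function to that IN value gives OUT[B5] (row B5 above).

Answer: {a: ⊤, b: ⊤, c: 4, d: ⊤, e: ⊤, f: ⊤}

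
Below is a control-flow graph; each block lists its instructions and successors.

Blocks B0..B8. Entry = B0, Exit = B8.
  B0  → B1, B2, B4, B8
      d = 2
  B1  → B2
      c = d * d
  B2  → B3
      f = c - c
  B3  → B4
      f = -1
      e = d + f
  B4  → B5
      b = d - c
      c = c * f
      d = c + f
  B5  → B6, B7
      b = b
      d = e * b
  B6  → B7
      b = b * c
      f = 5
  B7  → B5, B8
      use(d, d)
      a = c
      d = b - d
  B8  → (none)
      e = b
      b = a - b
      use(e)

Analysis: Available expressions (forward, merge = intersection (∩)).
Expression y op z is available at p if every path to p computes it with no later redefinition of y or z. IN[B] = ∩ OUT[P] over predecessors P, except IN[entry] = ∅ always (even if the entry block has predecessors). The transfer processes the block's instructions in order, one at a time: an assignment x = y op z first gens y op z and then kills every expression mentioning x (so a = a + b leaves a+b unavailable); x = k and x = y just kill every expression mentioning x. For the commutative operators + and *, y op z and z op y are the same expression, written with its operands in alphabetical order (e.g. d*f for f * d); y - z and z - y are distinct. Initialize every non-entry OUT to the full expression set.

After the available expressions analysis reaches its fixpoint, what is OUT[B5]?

Answer: {b*e}

Working:
Converged values:
  B0:   IN={}   OUT={}
  B1:   IN={}   OUT={d*d}
  B2:   IN={}   OUT={c-c}
  B3:   IN={c-c}   OUT={c-c, d+f}
  B4:   IN={}   OUT={c+f}
  B5:   IN={}   OUT={b*e}
  B6:   IN={b*e}   OUT={}
  B7:   IN={}   OUT={}
  B8:   IN={}   OUT={}

Merge at B5: IN[B5] = OUT[B4] ∩ OUT[B7] = {}
Applying B5's transfer function to that IN value gives OUT[B5] (row B5 above).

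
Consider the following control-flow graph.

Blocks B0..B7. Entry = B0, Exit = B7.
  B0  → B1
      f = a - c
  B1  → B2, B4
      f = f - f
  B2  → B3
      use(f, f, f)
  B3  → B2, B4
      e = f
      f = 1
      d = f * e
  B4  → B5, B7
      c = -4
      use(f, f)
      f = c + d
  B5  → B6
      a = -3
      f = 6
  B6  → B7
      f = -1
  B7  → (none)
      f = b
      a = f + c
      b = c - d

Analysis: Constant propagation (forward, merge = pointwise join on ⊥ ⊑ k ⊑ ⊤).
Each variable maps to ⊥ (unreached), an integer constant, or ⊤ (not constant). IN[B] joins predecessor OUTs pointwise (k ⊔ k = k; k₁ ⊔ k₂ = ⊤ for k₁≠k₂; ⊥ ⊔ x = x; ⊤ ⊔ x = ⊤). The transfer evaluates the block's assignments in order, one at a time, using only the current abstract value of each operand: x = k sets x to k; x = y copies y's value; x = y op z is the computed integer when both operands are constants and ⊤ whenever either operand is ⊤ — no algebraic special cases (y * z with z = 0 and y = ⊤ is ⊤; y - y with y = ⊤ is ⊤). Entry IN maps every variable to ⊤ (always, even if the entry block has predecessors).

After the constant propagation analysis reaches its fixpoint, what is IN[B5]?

Answer: {a: ⊤, b: ⊤, c: -4, d: ⊤, e: ⊤, f: ⊤}

Working:
Per-block solution:
  B0:  IN=(all ⊤)  OUT=(all ⊤)
  B1:  IN=(all ⊤)  OUT=(all ⊤)
  B2:  IN=(all ⊤)  OUT=(all ⊤)
  B3:  IN=(all ⊤)  OUT={f:1; rest ⊤}
  B4:  IN=(all ⊤)  OUT={c:-4; rest ⊤}
  B5:  IN={c:-4; rest ⊤}  OUT={a:-3, c:-4, f:6; rest ⊤}
  B6:  IN={a:-3, c:-4, f:6; rest ⊤}  OUT={a:-3, c:-4, f:-1; rest ⊤}
  B7:  IN={c:-4; rest ⊤}  OUT={c:-4; rest ⊤}

Merge at B5: IN[B5] = OUT[B4] = {a: ⊤, b: ⊤, c: -4, d: ⊤, e: ⊤, f: ⊤}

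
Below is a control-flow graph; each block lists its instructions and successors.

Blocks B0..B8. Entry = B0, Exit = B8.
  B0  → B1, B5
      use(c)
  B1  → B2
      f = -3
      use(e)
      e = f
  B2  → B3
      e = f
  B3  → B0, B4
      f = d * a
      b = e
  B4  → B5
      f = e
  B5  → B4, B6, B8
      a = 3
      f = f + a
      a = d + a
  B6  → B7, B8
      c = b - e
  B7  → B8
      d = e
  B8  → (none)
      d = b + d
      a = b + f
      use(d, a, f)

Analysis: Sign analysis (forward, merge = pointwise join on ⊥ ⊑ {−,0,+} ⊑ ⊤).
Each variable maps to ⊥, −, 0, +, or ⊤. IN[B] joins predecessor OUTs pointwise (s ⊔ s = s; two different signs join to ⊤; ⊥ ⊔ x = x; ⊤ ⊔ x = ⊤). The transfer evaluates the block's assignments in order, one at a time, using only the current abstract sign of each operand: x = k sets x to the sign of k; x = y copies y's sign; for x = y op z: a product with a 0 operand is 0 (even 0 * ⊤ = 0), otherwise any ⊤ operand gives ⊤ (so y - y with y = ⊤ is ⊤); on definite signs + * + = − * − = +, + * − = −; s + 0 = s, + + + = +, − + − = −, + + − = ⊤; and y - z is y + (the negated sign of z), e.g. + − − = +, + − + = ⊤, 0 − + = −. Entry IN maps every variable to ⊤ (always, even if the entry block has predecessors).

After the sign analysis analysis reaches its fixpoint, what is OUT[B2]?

Answer: {a: ⊤, b: ⊤, c: ⊤, d: ⊤, e: -, f: -}

Trace:
Fixpoint table:
  B0: | IN=(all ⊤) | OUT=(all ⊤)
  B1: | IN=(all ⊤) | OUT={e:-, f:-; rest ⊤}
  B2: | IN={e:-, f:-; rest ⊤} | OUT={e:-, f:-; rest ⊤}
  B3: | IN={e:-, f:-; rest ⊤} | OUT={b:-, e:-; rest ⊤}
  B4: | IN=(all ⊤) | OUT=(all ⊤)
  B5: | IN=(all ⊤) | OUT=(all ⊤)
  B6: | IN=(all ⊤) | OUT=(all ⊤)
  B7: | IN=(all ⊤) | OUT=(all ⊤)
  B8: | IN=(all ⊤) | OUT=(all ⊤)

Merge at B2: IN[B2] = OUT[B1] = {a: ⊤, b: ⊤, c: ⊤, d: ⊤, e: -, f: -}
Applying B2's transfer function to that IN value gives OUT[B2] (row B2 above).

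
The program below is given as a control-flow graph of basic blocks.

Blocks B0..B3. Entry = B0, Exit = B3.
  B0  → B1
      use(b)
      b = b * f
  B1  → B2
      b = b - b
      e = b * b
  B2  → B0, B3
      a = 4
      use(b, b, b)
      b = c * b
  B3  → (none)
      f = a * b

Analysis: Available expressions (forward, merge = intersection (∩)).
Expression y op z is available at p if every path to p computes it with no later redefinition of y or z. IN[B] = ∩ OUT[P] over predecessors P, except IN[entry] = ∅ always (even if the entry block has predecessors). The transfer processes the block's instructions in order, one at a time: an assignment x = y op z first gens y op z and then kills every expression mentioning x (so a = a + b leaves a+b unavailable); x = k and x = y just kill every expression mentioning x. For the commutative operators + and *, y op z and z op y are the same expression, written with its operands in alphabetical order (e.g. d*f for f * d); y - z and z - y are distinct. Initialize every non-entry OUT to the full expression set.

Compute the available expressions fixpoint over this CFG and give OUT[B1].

Converged values:
  B0: | IN={} | OUT={}
  B1: | IN={} | OUT={b*b}
  B2: | IN={b*b} | OUT={}
  B3: | IN={} | OUT={a*b}

Merge at B1: IN[B1] = OUT[B0] = {}
Applying B1's transfer function to that IN value gives OUT[B1] (row B1 above).

Answer: {b*b}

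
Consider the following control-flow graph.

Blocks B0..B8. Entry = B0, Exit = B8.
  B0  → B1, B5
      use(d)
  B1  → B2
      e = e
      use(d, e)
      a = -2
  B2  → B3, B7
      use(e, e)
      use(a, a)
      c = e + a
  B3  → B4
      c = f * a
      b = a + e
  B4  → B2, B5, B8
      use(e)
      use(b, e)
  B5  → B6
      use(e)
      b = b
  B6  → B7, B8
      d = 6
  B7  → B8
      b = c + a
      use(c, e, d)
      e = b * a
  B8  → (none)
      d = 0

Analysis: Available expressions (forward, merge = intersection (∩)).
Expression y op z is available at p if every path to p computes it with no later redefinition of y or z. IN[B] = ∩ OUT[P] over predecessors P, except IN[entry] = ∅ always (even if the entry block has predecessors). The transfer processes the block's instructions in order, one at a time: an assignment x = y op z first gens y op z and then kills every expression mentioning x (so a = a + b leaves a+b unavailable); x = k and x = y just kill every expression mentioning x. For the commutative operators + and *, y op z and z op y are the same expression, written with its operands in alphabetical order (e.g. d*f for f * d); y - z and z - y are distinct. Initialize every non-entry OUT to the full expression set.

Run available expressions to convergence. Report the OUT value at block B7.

Per-block solution:
  B0:  IN={}  OUT={}
  B1:  IN={}  OUT={}
  B2:  IN={}  OUT={a+e}
  B3:  IN={a+e}  OUT={a*f, a+e}
  B4:  IN={a*f, a+e}  OUT={a*f, a+e}
  B5:  IN={}  OUT={}
  B6:  IN={}  OUT={}
  B7:  IN={}  OUT={a*b, a+c}
  B8:  IN={}  OUT={}

Merge at B7: IN[B7] = OUT[B2] ∩ OUT[B6] = {}
Applying B7's transfer function to that IN value gives OUT[B7] (row B7 above).

Answer: {a*b, a+c}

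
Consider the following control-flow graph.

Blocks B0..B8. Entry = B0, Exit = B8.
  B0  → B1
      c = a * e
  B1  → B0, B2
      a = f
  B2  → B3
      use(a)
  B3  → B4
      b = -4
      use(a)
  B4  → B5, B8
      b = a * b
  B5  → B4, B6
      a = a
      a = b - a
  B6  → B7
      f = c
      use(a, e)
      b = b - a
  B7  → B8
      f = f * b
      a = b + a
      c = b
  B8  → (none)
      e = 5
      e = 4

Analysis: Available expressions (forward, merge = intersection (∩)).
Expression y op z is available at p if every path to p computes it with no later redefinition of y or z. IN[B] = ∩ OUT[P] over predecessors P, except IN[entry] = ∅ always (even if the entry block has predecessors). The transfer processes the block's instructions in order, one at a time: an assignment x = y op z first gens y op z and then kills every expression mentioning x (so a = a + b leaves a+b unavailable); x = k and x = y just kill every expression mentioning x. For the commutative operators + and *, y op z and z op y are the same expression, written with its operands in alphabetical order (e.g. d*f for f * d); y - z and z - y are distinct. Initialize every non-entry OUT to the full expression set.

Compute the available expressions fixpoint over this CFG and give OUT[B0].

Answer: {a*e}

Derivation:
Per-block solution:
  B0:   IN={}   OUT={a*e}
  B1:   IN={a*e}   OUT={}
  B2:   IN={}   OUT={}
  B3:   IN={}   OUT={}
  B4:   IN={}   OUT={}
  B5:   IN={}   OUT={}
  B6:   IN={}   OUT={}
  B7:   IN={}   OUT={}
  B8:   IN={}   OUT={}

Merge at B0 (entry node, so the boundary value {} is joined with the incoming edge(s)): IN[B0] = {} ∩ OUT[B1] = {}
Applying B0's transfer function to that IN value gives OUT[B0] (row B0 above).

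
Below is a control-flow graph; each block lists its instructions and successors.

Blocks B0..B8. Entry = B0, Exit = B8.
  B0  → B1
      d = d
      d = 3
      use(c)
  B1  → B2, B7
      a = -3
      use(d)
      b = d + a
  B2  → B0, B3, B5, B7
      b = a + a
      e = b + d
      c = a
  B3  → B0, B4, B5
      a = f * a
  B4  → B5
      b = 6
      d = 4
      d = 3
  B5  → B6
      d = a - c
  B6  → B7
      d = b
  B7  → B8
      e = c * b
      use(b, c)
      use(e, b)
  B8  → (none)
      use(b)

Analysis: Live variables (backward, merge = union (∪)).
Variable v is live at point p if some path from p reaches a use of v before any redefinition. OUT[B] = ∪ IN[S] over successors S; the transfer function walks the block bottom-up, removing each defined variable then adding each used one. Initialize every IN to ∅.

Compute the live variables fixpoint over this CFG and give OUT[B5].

Per-block solution:
  B0:   IN={c, d, f}   OUT={c, d, f}
  B1:   IN={c, d, f}   OUT={a, b, c, d, f}
  B2:   IN={a, d, f}   OUT={a, b, c, d, f}
  B3:   IN={a, b, c, d, f}   OUT={a, b, c, d, f}
  B4:   IN={a, c}   OUT={a, b, c}
  B5:   IN={a, b, c}   OUT={b, c}
  B6:   IN={b, c}   OUT={b, c}
  B7:   IN={b, c}   OUT={b}
  B8:   IN={b}   OUT={}

Merge at B5: OUT[B5] = IN[B6] = {b, c}

Answer: {b, c}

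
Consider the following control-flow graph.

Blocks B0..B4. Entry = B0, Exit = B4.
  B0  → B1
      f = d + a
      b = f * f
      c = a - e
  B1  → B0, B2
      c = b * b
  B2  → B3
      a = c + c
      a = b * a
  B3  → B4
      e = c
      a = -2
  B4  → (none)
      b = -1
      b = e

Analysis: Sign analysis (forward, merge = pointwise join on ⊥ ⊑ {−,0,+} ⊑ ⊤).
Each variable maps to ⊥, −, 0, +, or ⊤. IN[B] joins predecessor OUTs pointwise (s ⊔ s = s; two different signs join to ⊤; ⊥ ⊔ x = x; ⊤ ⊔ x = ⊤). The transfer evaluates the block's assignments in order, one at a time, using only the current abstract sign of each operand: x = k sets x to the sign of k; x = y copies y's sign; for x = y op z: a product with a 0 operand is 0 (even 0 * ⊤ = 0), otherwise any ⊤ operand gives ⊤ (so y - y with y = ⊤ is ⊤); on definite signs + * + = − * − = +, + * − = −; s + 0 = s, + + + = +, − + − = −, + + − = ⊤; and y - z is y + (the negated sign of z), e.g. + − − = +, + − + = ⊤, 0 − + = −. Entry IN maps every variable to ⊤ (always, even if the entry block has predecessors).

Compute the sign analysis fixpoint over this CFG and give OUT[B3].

Answer: {a: -, b: ⊤, c: ⊤, d: ⊤, e: ⊤, f: ⊤}

Working:
Converged values:
  B0: | IN=(all ⊤) | OUT=(all ⊤)
  B1: | IN=(all ⊤) | OUT=(all ⊤)
  B2: | IN=(all ⊤) | OUT=(all ⊤)
  B3: | IN=(all ⊤) | OUT={a:-; rest ⊤}
  B4: | IN={a:-; rest ⊤} | OUT={a:-; rest ⊤}

Merge at B3: IN[B3] = OUT[B2] = {a: ⊤, b: ⊤, c: ⊤, d: ⊤, e: ⊤, f: ⊤}
Applying B3's transfer function to that IN value gives OUT[B3] (row B3 above).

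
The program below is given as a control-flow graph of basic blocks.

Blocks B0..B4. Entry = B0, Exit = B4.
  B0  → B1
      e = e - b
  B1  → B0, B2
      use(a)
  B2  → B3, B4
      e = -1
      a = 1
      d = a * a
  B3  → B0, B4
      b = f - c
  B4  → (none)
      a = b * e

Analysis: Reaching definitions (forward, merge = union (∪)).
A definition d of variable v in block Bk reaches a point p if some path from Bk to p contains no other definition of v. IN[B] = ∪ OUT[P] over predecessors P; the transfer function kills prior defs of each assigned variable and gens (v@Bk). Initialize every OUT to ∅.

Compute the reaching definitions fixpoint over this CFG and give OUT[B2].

Answer: {a@B2, b@B3, d@B2, e@B2}

Derivation:
Per-block solution:
  B0:  IN={a@B2, b@B3, d@B2, e@B0, e@B2}  OUT={a@B2, b@B3, d@B2, e@B0}
  B1:  IN={a@B2, b@B3, d@B2, e@B0}  OUT={a@B2, b@B3, d@B2, e@B0}
  B2:  IN={a@B2, b@B3, d@B2, e@B0}  OUT={a@B2, b@B3, d@B2, e@B2}
  B3:  IN={a@B2, b@B3, d@B2, e@B2}  OUT={a@B2, b@B3, d@B2, e@B2}
  B4:  IN={a@B2, b@B3, d@B2, e@B2}  OUT={a@B4, b@B3, d@B2, e@B2}

Merge at B2: IN[B2] = OUT[B1] = {a@B2, b@B3, d@B2, e@B0}
Applying B2's transfer function to that IN value gives OUT[B2] (row B2 above).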